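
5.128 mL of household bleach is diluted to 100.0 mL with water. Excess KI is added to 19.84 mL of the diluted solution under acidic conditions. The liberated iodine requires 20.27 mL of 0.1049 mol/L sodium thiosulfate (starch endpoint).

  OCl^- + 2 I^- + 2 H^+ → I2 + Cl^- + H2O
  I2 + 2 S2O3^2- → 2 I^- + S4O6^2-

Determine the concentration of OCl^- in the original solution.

1.045 mol/L

n(S2O3^2-) = 0.02027 × 0.1049 = 2.126 × 10^-3 mol
n(I2) = n(S2O3^2-)/2 = 1.063 × 10^-3 mol
n(OCl^-) in the aliquot = 1.063 × 10^-3 mol (1:1 ratio)
[OCl^-]_dilute = 1.063 × 10^-3 / 0.01984 = 0.05359 mol/L
[OCl^-]_original = 0.05359 × 100.0/5.128 = 1.045 mol/L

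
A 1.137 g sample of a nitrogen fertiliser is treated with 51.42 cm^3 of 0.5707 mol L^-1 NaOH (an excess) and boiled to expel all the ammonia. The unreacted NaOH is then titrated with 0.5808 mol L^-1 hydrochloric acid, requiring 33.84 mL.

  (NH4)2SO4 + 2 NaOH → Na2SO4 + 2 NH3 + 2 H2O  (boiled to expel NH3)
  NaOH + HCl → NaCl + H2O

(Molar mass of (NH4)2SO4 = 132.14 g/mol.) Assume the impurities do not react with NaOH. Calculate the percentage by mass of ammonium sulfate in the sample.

56.31 %

n(NaOH) added = 0.05142 × 0.5707 = 0.02935 mol
n(HCl) used in back-titration = 0.03384 × 0.5808 = 0.01965 mol
n(NaOH) left over = 0.01965 mol (1:1 ratio)
n(NaOH) consumed by analyte = 0.02935 − 0.01965 = 9.691 × 10^-3 mol
From the 1:2 ratio, n((NH4)2SO4) = 1/2 × 9.691 × 10^-3 = 4.846 × 10^-3 mol
mass of (NH4)2SO4 = 4.846 × 10^-3 × 132.14 = 0.6403 g
% (NH4)2SO4 = 0.6403 / 1.137 × 100 = 56.31 %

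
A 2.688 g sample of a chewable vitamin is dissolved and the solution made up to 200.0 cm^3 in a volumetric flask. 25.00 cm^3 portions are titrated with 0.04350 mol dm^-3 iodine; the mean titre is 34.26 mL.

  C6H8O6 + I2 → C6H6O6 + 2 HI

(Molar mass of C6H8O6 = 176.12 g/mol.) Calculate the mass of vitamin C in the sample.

2.100 g

n(I2) per titration = 0.03426 × 0.04350 = 1.490 × 10^-3 mol
n(C6H8O6) in each aliquot = 1.490 × 10^-3 mol (1:1 ratio)
n(C6H8O6) in the whole flask = 1.490 × 10^-3 × 200.0/25.00 = 0.01192 mol
mass of C6H8O6 = 0.01192 × 176.12 = 2.100 g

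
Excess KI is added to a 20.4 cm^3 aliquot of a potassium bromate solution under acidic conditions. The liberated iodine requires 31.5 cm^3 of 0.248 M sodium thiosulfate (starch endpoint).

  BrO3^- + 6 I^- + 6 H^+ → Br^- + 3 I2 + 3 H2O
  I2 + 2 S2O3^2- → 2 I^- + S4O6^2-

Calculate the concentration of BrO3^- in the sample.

n(S2O3^2-) = 0.0315 × 0.248 = 7.81 × 10^-3 mol
n(I2) = n(S2O3^2-)/2 = 3.91 × 10^-3 mol
From the 1:3 ratio, n(BrO3^-) in the aliquot = 1/3 × 3.91 × 10^-3 = 1.30 × 10^-3 mol
[BrO3^-] = 1.30 × 10^-3 / 0.0204 = 0.0638 mol/L

0.0638 M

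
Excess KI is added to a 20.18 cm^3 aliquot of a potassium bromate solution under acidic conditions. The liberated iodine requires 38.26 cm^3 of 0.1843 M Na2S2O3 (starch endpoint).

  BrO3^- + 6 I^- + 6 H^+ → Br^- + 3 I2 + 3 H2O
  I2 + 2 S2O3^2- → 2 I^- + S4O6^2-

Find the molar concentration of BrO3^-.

n(S2O3^2-) = 0.03826 × 0.1843 = 7.051 × 10^-3 mol
n(I2) = n(S2O3^2-)/2 = 3.526 × 10^-3 mol
From the 1:3 ratio, n(BrO3^-) in the aliquot = 1/3 × 3.526 × 10^-3 = 1.175 × 10^-3 mol
[BrO3^-] = 1.175 × 10^-3 / 0.02018 = 0.05824 mol/L

0.05824 M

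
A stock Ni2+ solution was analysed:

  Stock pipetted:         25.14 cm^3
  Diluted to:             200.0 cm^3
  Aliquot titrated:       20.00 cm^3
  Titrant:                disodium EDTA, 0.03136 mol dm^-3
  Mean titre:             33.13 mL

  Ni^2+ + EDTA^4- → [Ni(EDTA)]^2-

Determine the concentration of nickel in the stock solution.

n(EDTA) = 0.03313 × 0.03136 = 1.039 × 10^-3 mol
n(Ni2+) in the aliquot = 1.039 × 10^-3 mol (1:1 ratio)
[Ni2+]_dilute = 1.039 × 10^-3 / 0.02000 = 0.05195 mol/L
Dilution factor = 200.0 / 25.14 = 7.955
[Ni2+]_stock = 0.05195 × 7.955 = 0.4133 mol/L

0.4133 mol/L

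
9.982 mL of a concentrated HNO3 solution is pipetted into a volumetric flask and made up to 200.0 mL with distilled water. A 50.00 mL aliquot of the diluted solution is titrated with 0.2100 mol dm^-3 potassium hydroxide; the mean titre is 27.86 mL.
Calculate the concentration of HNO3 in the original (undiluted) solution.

2.344 mol/L

HNO3 + KOH → KNO3 + H2O
n(KOH) = 0.02786 × 0.2100 = 5.851 × 10^-3 mol
n(HNO3) in the aliquot = 5.851 × 10^-3 mol (1:1 ratio)
[HNO3]_dilute = 5.851 × 10^-3 / 0.05000 = 0.1170 mol/L
Dilution factor = 200.0 / 9.982 = 20.04
[HNO3]_stock = 0.1170 × 20.04 = 2.344 mol/L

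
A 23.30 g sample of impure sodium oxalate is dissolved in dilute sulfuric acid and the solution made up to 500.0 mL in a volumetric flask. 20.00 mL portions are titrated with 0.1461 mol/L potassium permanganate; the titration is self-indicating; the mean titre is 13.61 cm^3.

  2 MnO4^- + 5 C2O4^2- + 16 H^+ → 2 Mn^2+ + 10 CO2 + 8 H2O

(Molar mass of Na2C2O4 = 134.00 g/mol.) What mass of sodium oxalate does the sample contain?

16.65 g

n(KMnO4) per titration = 0.01361 × 0.1461 = 1.988 × 10^-3 mol
From the 5:2 ratio, n(Na2C2O4) in each aliquot = 5/2 × 1.988 × 10^-3 = 4.971 × 10^-3 mol
n(Na2C2O4) in the whole flask = 4.971 × 10^-3 × 500.0/20.00 = 0.1243 mol
mass of Na2C2O4 = 0.1243 × 134.00 = 16.65 g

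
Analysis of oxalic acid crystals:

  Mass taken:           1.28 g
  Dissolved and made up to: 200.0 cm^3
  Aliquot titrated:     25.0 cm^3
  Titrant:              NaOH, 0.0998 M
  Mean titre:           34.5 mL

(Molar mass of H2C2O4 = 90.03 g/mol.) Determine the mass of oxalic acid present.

H2C2O4 + 2 NaOH → Na2C2O4 + 2 H2O
n(NaOH) per titration = 0.0345 × 0.0998 = 3.44 × 10^-3 mol
From the 1:2 ratio, n(H2C2O4) in each aliquot = 1/2 × 3.44 × 10^-3 = 1.72 × 10^-3 mol
n(H2C2O4) in the whole flask = 1.72 × 10^-3 × 200.0/25.0 = 0.0138 mol
mass of H2C2O4 = 0.0138 × 90.03 = 1.24 g

1.24 g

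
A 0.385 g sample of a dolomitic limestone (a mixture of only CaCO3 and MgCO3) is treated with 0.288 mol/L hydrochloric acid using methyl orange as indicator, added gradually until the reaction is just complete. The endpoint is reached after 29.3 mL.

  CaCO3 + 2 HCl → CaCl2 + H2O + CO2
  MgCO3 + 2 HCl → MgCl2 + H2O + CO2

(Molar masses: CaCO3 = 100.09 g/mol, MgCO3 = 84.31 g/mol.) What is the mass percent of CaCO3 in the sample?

n(HCl) = 0.0293 × 0.288 = 8.44 × 10^-3 mol
Let x = n(CaCO3), y = n(MgCO3).
Titrant: 2x + 2y = 8.44 × 10^-3;  mass: 100.09x + 84.31y = 0.385
Solving, x = 1.86 × 10^-3 mol, y = 2.36 × 10^-3 mol
mass of CaCO3 = 1.86 × 10^-3 × 100.09 = 0.186 g
% CaCO3 = 0.186 / 0.385 × 100 = 48.2 %

48.2 %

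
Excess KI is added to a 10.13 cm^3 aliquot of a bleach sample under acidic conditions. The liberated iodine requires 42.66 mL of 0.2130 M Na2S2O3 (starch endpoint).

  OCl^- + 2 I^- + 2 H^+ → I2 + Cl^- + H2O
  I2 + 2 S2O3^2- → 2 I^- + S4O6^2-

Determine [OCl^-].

n(S2O3^2-) = 0.04266 × 0.2130 = 9.087 × 10^-3 mol
n(I2) = n(S2O3^2-)/2 = 4.543 × 10^-3 mol
n(OCl^-) in the aliquot = 4.543 × 10^-3 mol (1:1 ratio)
[OCl^-] = 4.543 × 10^-3 / 0.01013 = 0.4485 mol/L

0.4485 M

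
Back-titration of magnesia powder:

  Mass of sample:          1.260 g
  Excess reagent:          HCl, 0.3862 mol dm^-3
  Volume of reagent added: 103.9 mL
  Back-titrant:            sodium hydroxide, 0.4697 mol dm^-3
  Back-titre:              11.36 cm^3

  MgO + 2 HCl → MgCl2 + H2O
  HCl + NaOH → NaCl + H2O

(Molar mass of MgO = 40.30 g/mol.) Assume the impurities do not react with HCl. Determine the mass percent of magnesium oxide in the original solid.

n(HCl) added = 0.1039 × 0.3862 = 0.04013 mol
n(NaOH) used in back-titration = 0.01136 × 0.4697 = 5.336 × 10^-3 mol
n(HCl) left over = 5.336 × 10^-3 mol (1:1 ratio)
n(HCl) consumed by analyte = 0.04013 − 5.336 × 10^-3 = 0.03479 mol
From the 1:2 ratio, n(MgO) = 1/2 × 0.03479 = 0.01740 mol
mass of MgO = 0.01740 × 40.30 = 0.7010 g
% MgO = 0.7010 / 1.260 × 100 = 55.64 %

55.64 %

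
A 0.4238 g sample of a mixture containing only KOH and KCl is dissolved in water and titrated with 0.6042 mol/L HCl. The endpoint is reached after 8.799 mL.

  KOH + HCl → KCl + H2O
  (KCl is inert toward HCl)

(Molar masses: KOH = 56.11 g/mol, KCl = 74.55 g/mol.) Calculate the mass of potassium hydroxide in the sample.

n(HCl) = 0.008799 × 0.6042 = 5.316 × 10^-3 mol
Let x = n(KOH), y = n(KCl).
Titrant: 1x = 5.316 × 10^-3;  mass: 56.11x + 74.55y = 0.4238
Solving, x = 5.316 × 10^-3 mol, y = 1.683 × 10^-3 mol
mass of KOH = 5.316 × 10^-3 × 56.11 = 0.2983 g

0.2983 g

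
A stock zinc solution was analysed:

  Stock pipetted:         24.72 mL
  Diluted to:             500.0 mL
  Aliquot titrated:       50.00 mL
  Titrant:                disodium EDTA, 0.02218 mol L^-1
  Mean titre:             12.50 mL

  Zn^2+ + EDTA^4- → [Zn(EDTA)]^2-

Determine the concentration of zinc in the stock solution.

n(EDTA) = 0.01250 × 0.02218 = 2.772 × 10^-4 mol
n(Zn2+) in the aliquot = 2.772 × 10^-4 mol (1:1 ratio)
[Zn2+]_dilute = 2.772 × 10^-4 / 0.05000 = 0.005545 mol/L
Dilution factor = 500.0 / 24.72 = 20.23
[Zn2+]_stock = 0.005545 × 20.23 = 0.1122 mol/L

0.1122 mol/L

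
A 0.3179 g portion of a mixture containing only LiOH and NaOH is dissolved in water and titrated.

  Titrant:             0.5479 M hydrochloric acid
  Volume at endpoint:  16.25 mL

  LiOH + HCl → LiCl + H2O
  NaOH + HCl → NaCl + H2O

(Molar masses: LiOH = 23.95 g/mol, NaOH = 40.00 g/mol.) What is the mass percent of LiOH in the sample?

17.95 %

n(HCl) = 0.01625 × 0.5479 = 8.903 × 10^-3 mol
Let x = n(LiOH), y = n(NaOH).
Titrant: 1x + 1y = 8.903 × 10^-3;  mass: 23.95x + 40.00y = 0.3179
Solving, x = 2.382 × 10^-3 mol, y = 6.521 × 10^-3 mol
mass of LiOH = 2.382 × 10^-3 × 23.95 = 0.05705 g
% LiOH = 0.05705 / 0.3179 × 100 = 17.95 %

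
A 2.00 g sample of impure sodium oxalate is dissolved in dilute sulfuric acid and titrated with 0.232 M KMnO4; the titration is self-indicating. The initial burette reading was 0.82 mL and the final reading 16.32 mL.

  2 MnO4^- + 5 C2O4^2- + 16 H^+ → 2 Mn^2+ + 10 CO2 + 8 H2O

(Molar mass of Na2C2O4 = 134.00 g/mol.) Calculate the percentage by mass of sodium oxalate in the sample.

n(KMnO4) = 0.0155 L × 0.232 mol/L = 3.60 × 10^-3 mol
From the 5:2 ratio, n(Na2C2O4) = 5/2 × 3.60 × 10^-3 = 8.99 × 10^-3 mol
mass of Na2C2O4 = 8.99 × 10^-3 × 134.00 g/mol = 1.20 g
% Na2C2O4 = 1.20 / 2.00 × 100 = 60.2 %

60.2 %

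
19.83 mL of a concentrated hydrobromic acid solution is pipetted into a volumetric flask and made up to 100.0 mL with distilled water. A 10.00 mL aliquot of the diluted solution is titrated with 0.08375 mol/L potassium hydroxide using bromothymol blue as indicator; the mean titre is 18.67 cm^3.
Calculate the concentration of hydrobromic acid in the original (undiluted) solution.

0.7885 mol/L

HBr + KOH → KBr + H2O
n(KOH) = 0.01867 × 0.08375 = 1.564 × 10^-3 mol
n(HBr) in the aliquot = 1.564 × 10^-3 mol (1:1 ratio)
[HBr]_dilute = 1.564 × 10^-3 / 0.01000 = 0.1564 mol/L
Dilution factor = 100.0 / 19.83 = 5.043
[HBr]_stock = 0.1564 × 5.043 = 0.7885 mol/L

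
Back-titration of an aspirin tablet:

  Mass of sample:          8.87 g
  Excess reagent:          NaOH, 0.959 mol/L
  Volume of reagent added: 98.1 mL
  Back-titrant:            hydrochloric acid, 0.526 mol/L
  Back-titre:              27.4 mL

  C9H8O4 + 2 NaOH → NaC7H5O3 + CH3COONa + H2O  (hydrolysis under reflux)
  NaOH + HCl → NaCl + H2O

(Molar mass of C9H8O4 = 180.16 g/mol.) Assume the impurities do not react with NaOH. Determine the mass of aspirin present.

n(NaOH) added = 0.0981 × 0.959 = 0.0941 mol
n(HCl) used in back-titration = 0.0274 × 0.526 = 0.0144 mol
n(NaOH) left over = 0.0144 mol (1:1 ratio)
n(NaOH) consumed by analyte = 0.0941 − 0.0144 = 0.0797 mol
From the 1:2 ratio, n(C9H8O4) = 1/2 × 0.0797 = 0.0398 mol
mass of C9H8O4 = 0.0398 × 180.16 = 7.18 g

7.18 g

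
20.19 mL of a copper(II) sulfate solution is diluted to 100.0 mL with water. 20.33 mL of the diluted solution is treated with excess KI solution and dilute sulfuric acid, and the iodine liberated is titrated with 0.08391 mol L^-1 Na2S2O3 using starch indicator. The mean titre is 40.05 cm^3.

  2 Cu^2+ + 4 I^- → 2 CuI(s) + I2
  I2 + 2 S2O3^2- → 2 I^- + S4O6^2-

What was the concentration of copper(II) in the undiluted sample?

0.8187 mol/L

n(S2O3^2-) = 0.04005 × 0.08391 = 3.361 × 10^-3 mol
n(I2) = n(S2O3^2-)/2 = 1.680 × 10^-3 mol
From the 2:1 ratio, n(Cu2+) in the aliquot = 2/1 × 1.680 × 10^-3 = 3.361 × 10^-3 mol
[Cu2+]_dilute = 3.361 × 10^-3 / 0.02033 = 0.1653 mol/L
[Cu2+]_original = 0.1653 × 100.0/20.19 = 0.8187 mol/L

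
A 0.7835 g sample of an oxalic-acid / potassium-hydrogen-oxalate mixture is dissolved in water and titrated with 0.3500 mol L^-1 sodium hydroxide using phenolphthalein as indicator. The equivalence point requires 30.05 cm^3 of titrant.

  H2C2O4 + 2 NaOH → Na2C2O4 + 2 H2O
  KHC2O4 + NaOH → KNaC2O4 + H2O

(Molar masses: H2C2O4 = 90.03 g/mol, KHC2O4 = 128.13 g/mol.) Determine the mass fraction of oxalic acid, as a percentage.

n(NaOH) = 0.03005 × 0.3500 = 0.01052 mol
Let x = n(H2C2O4), y = n(KHC2O4).
Titrant: 2x + 1y = 0.01052;  mass: 90.03x + 128.13y = 0.7835
Solving, x = 3.394 × 10^-3 mol, y = 3.730 × 10^-3 mol
mass of H2C2O4 = 3.394 × 10^-3 × 90.03 = 0.3055 g
% H2C2O4 = 0.3055 / 0.7835 × 100 = 38.99 %

38.99 %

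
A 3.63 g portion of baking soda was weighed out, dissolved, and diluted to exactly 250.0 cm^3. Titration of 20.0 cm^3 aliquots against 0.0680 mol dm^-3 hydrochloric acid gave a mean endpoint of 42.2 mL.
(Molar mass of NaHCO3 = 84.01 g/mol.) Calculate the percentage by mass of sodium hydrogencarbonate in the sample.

83.0 %

NaHCO3 + HCl → NaCl + H2O + CO2
n(HCl) per titration = 0.0422 × 0.0680 = 2.87 × 10^-3 mol
n(NaHCO3) in each aliquot = 2.87 × 10^-3 mol (1:1 ratio)
n(NaHCO3) in the whole flask = 2.87 × 10^-3 × 250.0/20.0 = 0.0359 mol
mass of NaHCO3 = 0.0359 × 84.01 = 3.01 g
% NaHCO3 = 3.01 / 3.63 × 100 = 83.0 %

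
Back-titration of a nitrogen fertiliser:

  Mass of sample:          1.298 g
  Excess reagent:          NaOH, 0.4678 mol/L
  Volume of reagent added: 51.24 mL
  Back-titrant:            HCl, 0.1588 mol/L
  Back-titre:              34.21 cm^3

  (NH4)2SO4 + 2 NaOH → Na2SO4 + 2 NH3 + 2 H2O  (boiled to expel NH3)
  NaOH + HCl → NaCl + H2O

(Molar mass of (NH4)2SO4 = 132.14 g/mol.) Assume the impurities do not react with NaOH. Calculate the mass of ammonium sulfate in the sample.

1.225 g

n(NaOH) added = 0.05124 × 0.4678 = 0.02397 mol
n(HCl) used in back-titration = 0.03421 × 0.1588 = 5.433 × 10^-3 mol
n(NaOH) left over = 5.433 × 10^-3 mol (1:1 ratio)
n(NaOH) consumed by analyte = 0.02397 − 5.433 × 10^-3 = 0.01854 mol
From the 1:2 ratio, n((NH4)2SO4) = 1/2 × 0.01854 = 9.269 × 10^-3 mol
mass of (NH4)2SO4 = 9.269 × 10^-3 × 132.14 = 1.225 g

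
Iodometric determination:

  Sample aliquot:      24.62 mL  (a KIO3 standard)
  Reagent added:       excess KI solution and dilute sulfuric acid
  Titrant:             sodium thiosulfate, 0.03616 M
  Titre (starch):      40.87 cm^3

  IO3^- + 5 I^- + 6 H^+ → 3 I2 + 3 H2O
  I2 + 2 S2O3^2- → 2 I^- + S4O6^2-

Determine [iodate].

0.01000 M

n(S2O3^2-) = 0.04087 × 0.03616 = 1.478 × 10^-3 mol
n(I2) = n(S2O3^2-)/2 = 7.389 × 10^-4 mol
From the 1:3 ratio, n(IO3^-) in the aliquot = 1/3 × 7.389 × 10^-4 = 2.463 × 10^-4 mol
[IO3^-] = 2.463 × 10^-4 / 0.02462 = 0.01000 mol/L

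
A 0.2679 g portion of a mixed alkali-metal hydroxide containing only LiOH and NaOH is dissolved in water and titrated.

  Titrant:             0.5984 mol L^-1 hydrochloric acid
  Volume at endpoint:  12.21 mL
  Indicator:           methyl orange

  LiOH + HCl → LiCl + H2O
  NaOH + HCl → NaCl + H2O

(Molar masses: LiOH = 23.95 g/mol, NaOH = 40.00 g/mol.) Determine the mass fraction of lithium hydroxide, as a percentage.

n(HCl) = 0.01221 × 0.5984 = 7.306 × 10^-3 mol
Let x = n(LiOH), y = n(NaOH).
Titrant: 1x + 1y = 7.306 × 10^-3;  mass: 23.95x + 40.00y = 0.2679
Solving, x = 1.518 × 10^-3 mol, y = 5.789 × 10^-3 mol
mass of LiOH = 1.518 × 10^-3 × 23.95 = 0.03635 g
% LiOH = 0.03635 / 0.2679 × 100 = 13.57 %

13.57 %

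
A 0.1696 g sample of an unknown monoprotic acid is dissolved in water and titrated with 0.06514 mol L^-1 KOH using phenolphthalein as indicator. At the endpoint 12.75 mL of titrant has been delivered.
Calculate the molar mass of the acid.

204.2 g/mol

n(KOH) = 0.01275 L × 0.06514 mol/L = 8.305 × 10^-4 mol
n(HA) = 8.305 × 10^-4 mol (1:1 ratio)
M = m / n = 0.1696 g / 8.305 × 10^-4 mol = 204.2 g/mol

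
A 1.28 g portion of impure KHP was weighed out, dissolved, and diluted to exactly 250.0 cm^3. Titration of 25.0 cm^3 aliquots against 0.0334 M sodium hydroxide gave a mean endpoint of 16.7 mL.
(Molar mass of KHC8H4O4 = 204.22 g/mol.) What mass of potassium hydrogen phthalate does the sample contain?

1.14 g

KHC8H4O4 + NaOH → KNaC8H4O4 + H2O
n(NaOH) per titration = 0.0167 × 0.0334 = 5.58 × 10^-4 mol
n(KHC8H4O4) in each aliquot = 5.58 × 10^-4 mol (1:1 ratio)
n(KHC8H4O4) in the whole flask = 5.58 × 10^-4 × 250.0/25.0 = 5.58 × 10^-3 mol
mass of KHC8H4O4 = 5.58 × 10^-3 × 204.22 = 1.14 g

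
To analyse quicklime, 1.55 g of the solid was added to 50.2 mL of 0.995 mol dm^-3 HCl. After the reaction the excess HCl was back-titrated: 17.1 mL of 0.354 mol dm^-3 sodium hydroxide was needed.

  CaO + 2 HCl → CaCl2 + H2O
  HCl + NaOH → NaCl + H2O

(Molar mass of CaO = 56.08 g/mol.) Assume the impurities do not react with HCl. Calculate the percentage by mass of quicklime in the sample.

n(HCl) added = 0.0502 × 0.995 = 0.0499 mol
n(NaOH) used in back-titration = 0.0171 × 0.354 = 6.05 × 10^-3 mol
n(HCl) left over = 6.05 × 10^-3 mol (1:1 ratio)
n(HCl) consumed by analyte = 0.0499 − 6.05 × 10^-3 = 0.0439 mol
From the 1:2 ratio, n(CaO) = 1/2 × 0.0439 = 0.0219 mol
mass of CaO = 0.0219 × 56.08 = 1.23 g
% CaO = 1.23 / 1.55 × 100 = 79.4 %

79.4 %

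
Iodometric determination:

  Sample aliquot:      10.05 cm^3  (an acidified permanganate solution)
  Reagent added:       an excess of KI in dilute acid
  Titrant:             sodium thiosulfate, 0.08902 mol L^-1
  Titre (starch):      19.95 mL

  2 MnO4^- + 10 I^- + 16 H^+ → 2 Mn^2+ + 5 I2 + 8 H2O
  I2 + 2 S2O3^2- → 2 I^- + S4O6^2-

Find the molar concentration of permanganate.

0.03534 mol/L

n(S2O3^2-) = 0.01995 × 0.08902 = 1.776 × 10^-3 mol
n(I2) = n(S2O3^2-)/2 = 8.880 × 10^-4 mol
From the 2:5 ratio, n(MnO4^-) in the aliquot = 2/5 × 8.880 × 10^-4 = 3.552 × 10^-4 mol
[MnO4^-] = 3.552 × 10^-4 / 0.01005 = 0.03534 mol/L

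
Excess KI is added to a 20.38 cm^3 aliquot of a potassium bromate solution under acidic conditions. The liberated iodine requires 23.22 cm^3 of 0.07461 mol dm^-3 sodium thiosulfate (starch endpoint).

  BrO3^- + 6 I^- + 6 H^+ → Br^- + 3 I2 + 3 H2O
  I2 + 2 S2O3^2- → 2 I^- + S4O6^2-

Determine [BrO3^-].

0.01417 mol/L

n(S2O3^2-) = 0.02322 × 0.07461 = 1.732 × 10^-3 mol
n(I2) = n(S2O3^2-)/2 = 8.662 × 10^-4 mol
From the 1:3 ratio, n(BrO3^-) in the aliquot = 1/3 × 8.662 × 10^-4 = 2.887 × 10^-4 mol
[BrO3^-] = 2.887 × 10^-4 / 0.02038 = 0.01417 mol/L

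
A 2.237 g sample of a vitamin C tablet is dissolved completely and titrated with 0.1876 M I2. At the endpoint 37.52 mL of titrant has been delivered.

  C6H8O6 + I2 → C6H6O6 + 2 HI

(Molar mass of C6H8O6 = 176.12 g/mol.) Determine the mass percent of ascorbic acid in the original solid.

55.42 %

n(I2) = 0.03752 L × 0.1876 mol/L = 7.039 × 10^-3 mol
n(C6H8O6) = 7.039 × 10^-3 mol (1:1 ratio)
mass of C6H8O6 = 7.039 × 10^-3 × 176.12 g/mol = 1.240 g
% C6H8O6 = 1.240 / 2.237 × 100 = 55.42 %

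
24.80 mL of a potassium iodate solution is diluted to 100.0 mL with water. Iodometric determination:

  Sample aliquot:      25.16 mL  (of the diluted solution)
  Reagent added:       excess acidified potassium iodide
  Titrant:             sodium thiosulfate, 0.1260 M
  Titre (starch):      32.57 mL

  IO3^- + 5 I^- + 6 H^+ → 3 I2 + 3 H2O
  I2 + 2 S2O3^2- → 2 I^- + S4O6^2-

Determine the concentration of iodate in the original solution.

n(S2O3^2-) = 0.03257 × 0.1260 = 4.104 × 10^-3 mol
n(I2) = n(S2O3^2-)/2 = 2.052 × 10^-3 mol
From the 1:3 ratio, n(IO3^-) in the aliquot = 1/3 × 2.052 × 10^-3 = 6.840 × 10^-4 mol
[IO3^-]_dilute = 6.840 × 10^-4 / 0.02516 = 0.02718 mol/L
[IO3^-]_original = 0.02718 × 100.0/24.80 = 0.1096 mol/L

0.1096 M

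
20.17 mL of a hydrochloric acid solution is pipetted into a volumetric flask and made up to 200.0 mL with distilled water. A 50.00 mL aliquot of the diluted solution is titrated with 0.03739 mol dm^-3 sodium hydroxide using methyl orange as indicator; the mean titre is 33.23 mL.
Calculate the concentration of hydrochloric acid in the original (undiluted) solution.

HCl + NaOH → NaCl + H2O
n(NaOH) = 0.03323 × 0.03739 = 1.242 × 10^-3 mol
n(HCl) in the aliquot = 1.242 × 10^-3 mol (1:1 ratio)
[HCl]_dilute = 1.242 × 10^-3 / 0.05000 = 0.02485 mol/L
Dilution factor = 200.0 / 20.17 = 9.916
[HCl]_stock = 0.02485 × 9.916 = 0.2464 mol/L

0.2464 mol/L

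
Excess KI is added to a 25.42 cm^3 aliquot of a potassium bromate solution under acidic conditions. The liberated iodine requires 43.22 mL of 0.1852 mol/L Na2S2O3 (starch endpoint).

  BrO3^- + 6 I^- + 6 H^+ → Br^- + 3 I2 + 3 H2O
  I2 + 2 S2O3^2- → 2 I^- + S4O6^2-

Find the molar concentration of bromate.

n(S2O3^2-) = 0.04322 × 0.1852 = 8.004 × 10^-3 mol
n(I2) = n(S2O3^2-)/2 = 4.002 × 10^-3 mol
From the 1:3 ratio, n(BrO3^-) in the aliquot = 1/3 × 4.002 × 10^-3 = 1.334 × 10^-3 mol
[BrO3^-] = 1.334 × 10^-3 / 0.02542 = 0.05248 mol/L

0.05248 mol/L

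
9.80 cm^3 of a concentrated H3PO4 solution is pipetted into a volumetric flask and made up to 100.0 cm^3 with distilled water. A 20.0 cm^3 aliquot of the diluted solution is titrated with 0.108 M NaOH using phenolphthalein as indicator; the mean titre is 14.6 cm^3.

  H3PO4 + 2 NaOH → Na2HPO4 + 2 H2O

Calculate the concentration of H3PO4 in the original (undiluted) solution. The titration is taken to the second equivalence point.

n(NaOH) = 0.0146 × 0.108 = 1.58 × 10^-3 mol
From the 1:2 ratio, n(H3PO4) in the aliquot = 1/2 × 1.58 × 10^-3 = 7.88 × 10^-4 mol
[H3PO4]_dilute = 7.88 × 10^-4 / 0.0200 = 0.0394 mol/L
Dilution factor = 100.0 / 9.80 = 10.20
[H3PO4]_stock = 0.0394 × 10.20 = 0.402 mol/L

0.402 M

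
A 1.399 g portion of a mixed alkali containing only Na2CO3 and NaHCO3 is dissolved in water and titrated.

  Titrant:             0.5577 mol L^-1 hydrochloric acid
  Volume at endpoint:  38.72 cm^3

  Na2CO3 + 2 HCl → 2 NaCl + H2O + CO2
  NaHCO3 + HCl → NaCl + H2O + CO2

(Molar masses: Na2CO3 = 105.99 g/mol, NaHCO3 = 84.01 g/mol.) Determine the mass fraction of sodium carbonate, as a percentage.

50.70 %

n(HCl) = 0.03872 × 0.5577 = 0.02159 mol
Let x = n(Na2CO3), y = n(NaHCO3).
Titrant: 2x + 1y = 0.02159;  mass: 105.99x + 84.01y = 1.399
Solving, x = 6.692 × 10^-3 mol, y = 8.210 × 10^-3 mol
mass of Na2CO3 = 6.692 × 10^-3 × 105.99 = 0.7093 g
% Na2CO3 = 0.7093 / 1.399 × 100 = 50.70 %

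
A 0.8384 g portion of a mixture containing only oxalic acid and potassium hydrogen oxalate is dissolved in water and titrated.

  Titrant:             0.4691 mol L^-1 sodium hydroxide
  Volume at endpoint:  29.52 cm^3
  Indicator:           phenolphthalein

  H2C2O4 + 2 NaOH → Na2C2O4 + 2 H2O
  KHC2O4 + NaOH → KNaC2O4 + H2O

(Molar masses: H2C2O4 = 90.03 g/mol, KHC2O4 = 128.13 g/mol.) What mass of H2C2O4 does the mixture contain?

0.5069 g

n(NaOH) = 0.02952 × 0.4691 = 0.01385 mol
Let x = n(H2C2O4), y = n(KHC2O4).
Titrant: 2x + 1y = 0.01385;  mass: 90.03x + 128.13y = 0.8384
Solving, x = 5.630 × 10^-3 mol, y = 2.587 × 10^-3 mol
mass of H2C2O4 = 5.630 × 10^-3 × 90.03 = 0.5069 g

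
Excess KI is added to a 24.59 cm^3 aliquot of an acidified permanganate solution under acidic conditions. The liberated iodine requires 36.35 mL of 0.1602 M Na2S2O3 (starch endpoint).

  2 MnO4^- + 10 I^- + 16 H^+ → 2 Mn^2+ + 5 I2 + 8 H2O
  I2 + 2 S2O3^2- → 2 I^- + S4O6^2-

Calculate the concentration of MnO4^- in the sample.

0.04736 M

n(S2O3^2-) = 0.03635 × 0.1602 = 5.823 × 10^-3 mol
n(I2) = n(S2O3^2-)/2 = 2.912 × 10^-3 mol
From the 2:5 ratio, n(MnO4^-) in the aliquot = 2/5 × 2.912 × 10^-3 = 1.165 × 10^-3 mol
[MnO4^-] = 1.165 × 10^-3 / 0.02459 = 0.04736 mol/L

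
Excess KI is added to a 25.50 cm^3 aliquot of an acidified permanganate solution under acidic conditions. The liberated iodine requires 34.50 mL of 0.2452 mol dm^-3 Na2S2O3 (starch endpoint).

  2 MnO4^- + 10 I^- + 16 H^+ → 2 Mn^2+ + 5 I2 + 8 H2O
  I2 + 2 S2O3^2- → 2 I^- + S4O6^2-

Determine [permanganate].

0.06635 mol/L

n(S2O3^2-) = 0.03450 × 0.2452 = 8.459 × 10^-3 mol
n(I2) = n(S2O3^2-)/2 = 4.230 × 10^-3 mol
From the 2:5 ratio, n(MnO4^-) in the aliquot = 2/5 × 4.230 × 10^-3 = 1.692 × 10^-3 mol
[MnO4^-] = 1.692 × 10^-3 / 0.02550 = 0.06635 mol/L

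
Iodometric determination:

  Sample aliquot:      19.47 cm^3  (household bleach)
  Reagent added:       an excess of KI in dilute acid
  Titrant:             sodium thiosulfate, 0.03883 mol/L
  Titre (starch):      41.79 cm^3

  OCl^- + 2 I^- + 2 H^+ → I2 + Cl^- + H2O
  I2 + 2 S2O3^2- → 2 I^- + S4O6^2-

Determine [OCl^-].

n(S2O3^2-) = 0.04179 × 0.03883 = 1.623 × 10^-3 mol
n(I2) = n(S2O3^2-)/2 = 8.114 × 10^-4 mol
n(OCl^-) in the aliquot = 8.114 × 10^-4 mol (1:1 ratio)
[OCl^-] = 8.114 × 10^-4 / 0.01947 = 0.04167 mol/L

0.04167 mol/L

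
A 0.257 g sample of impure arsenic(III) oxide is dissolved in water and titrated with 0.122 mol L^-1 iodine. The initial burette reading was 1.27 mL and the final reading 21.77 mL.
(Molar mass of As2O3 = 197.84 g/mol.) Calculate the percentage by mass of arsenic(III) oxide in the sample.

As2O3 + 2 I2 + 2 H2O → As2O5 + 4 HI
n(I2) = 0.0205 L × 0.122 mol/L = 2.50 × 10^-3 mol
From the 1:2 ratio, n(As2O3) = 1/2 × 2.50 × 10^-3 = 1.25 × 10^-3 mol
mass of As2O3 = 1.25 × 10^-3 × 197.84 g/mol = 0.247 g
% As2O3 = 0.247 / 0.257 × 100 = 96.3 %

96.3 %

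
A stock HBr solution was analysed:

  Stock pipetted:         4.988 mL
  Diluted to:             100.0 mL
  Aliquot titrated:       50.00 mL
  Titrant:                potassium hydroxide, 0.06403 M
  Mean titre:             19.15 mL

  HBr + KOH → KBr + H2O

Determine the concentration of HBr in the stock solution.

n(KOH) = 0.01915 × 0.06403 = 1.226 × 10^-3 mol
n(HBr) in the aliquot = 1.226 × 10^-3 mol (1:1 ratio)
[HBr]_dilute = 1.226 × 10^-3 / 0.05000 = 0.02452 mol/L
Dilution factor = 100.0 / 4.988 = 20.05
[HBr]_stock = 0.02452 × 20.05 = 0.4916 mol/L

0.4916 M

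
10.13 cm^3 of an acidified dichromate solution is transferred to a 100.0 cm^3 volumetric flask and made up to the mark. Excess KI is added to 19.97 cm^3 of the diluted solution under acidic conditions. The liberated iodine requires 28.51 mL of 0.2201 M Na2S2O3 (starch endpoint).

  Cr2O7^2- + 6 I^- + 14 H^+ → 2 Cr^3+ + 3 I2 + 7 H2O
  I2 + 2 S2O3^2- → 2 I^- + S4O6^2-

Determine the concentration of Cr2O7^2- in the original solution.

n(S2O3^2-) = 0.02851 × 0.2201 = 6.275 × 10^-3 mol
n(I2) = n(S2O3^2-)/2 = 3.138 × 10^-3 mol
From the 1:3 ratio, n(Cr2O7^2-) in the aliquot = 1/3 × 3.138 × 10^-3 = 1.046 × 10^-3 mol
[Cr2O7^2-]_dilute = 1.046 × 10^-3 / 0.01997 = 0.05237 mol/L
[Cr2O7^2-]_original = 0.05237 × 100.0/10.13 = 0.5170 mol/L

0.5170 M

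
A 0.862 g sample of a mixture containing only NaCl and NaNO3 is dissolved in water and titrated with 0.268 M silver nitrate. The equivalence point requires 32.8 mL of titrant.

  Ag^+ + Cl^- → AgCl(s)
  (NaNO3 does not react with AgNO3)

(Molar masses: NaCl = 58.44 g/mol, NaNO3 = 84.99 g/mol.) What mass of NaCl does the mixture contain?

n(AgNO3) = 0.0328 × 0.268 = 8.79 × 10^-3 mol
Let x = n(NaCl), y = n(NaNO3).
Titrant: 1x = 8.79 × 10^-3;  mass: 58.44x + 84.99y = 0.862
Solving, x = 8.79 × 10^-3 mol, y = 4.10 × 10^-3 mol
mass of NaCl = 8.79 × 10^-3 × 58.44 = 0.514 g

0.514 g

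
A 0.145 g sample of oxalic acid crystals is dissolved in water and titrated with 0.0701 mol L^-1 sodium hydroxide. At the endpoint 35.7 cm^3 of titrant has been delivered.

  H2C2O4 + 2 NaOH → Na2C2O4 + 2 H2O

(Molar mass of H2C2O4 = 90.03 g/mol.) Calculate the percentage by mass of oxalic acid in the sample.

n(NaOH) = 0.0357 L × 0.0701 mol/L = 2.50 × 10^-3 mol
From the 1:2 ratio, n(H2C2O4) = 1/2 × 2.50 × 10^-3 = 1.25 × 10^-3 mol
mass of H2C2O4 = 1.25 × 10^-3 × 90.03 g/mol = 0.113 g
% H2C2O4 = 0.113 / 0.145 × 100 = 77.7 %

77.7 %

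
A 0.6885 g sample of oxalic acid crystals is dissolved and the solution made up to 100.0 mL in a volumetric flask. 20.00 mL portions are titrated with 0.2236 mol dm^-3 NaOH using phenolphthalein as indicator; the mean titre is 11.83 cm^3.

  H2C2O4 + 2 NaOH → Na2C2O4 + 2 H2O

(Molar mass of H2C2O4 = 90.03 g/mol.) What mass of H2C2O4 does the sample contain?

0.5954 g

n(NaOH) per titration = 0.01183 × 0.2236 = 2.645 × 10^-3 mol
From the 1:2 ratio, n(H2C2O4) in each aliquot = 1/2 × 2.645 × 10^-3 = 1.323 × 10^-3 mol
n(H2C2O4) in the whole flask = 1.323 × 10^-3 × 100.0/20.00 = 6.613 × 10^-3 mol
mass of H2C2O4 = 6.613 × 10^-3 × 90.03 = 0.5954 g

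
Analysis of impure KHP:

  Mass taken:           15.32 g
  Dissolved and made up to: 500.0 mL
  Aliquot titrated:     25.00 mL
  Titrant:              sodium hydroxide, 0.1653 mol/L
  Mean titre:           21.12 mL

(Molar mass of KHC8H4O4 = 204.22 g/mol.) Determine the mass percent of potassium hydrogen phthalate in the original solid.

KHC8H4O4 + NaOH → KNaC8H4O4 + H2O
n(NaOH) per titration = 0.02112 × 0.1653 = 3.491 × 10^-3 mol
n(KHC8H4O4) in each aliquot = 3.491 × 10^-3 mol (1:1 ratio)
n(KHC8H4O4) in the whole flask = 3.491 × 10^-3 × 500.0/25.00 = 0.06982 mol
mass of KHC8H4O4 = 0.06982 × 204.22 = 14.26 g
% KHC8H4O4 = 14.26 / 15.32 × 100 = 93.08 %

93.08 %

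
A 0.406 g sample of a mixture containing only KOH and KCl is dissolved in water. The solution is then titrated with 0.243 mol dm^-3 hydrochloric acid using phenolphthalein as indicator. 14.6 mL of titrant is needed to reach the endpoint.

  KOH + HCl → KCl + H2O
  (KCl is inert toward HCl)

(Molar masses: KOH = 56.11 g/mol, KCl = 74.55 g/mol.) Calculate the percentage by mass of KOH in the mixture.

49.0 %

n(HCl) = 0.0146 × 0.243 = 3.55 × 10^-3 mol
Let x = n(KOH), y = n(KCl).
Titrant: 1x = 3.55 × 10^-3;  mass: 56.11x + 74.55y = 0.406
Solving, x = 3.55 × 10^-3 mol, y = 2.78 × 10^-3 mol
mass of KOH = 3.55 × 10^-3 × 56.11 = 0.199 g
% KOH = 0.199 / 0.406 × 100 = 49.0 %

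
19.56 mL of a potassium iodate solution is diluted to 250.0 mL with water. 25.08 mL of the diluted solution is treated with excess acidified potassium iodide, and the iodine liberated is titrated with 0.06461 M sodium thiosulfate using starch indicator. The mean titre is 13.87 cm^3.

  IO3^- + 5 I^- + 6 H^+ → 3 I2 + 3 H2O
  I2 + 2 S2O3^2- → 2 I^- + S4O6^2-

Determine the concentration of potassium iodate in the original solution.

n(S2O3^2-) = 0.01387 × 0.06461 = 8.961 × 10^-4 mol
n(I2) = n(S2O3^2-)/2 = 4.481 × 10^-4 mol
From the 1:3 ratio, n(IO3^-) in the aliquot = 1/3 × 4.481 × 10^-4 = 1.494 × 10^-4 mol
[IO3^-]_dilute = 1.494 × 10^-4 / 0.02508 = 0.005955 mol/L
[IO3^-]_original = 0.005955 × 250.0/19.56 = 0.07611 mol/L

0.07611 M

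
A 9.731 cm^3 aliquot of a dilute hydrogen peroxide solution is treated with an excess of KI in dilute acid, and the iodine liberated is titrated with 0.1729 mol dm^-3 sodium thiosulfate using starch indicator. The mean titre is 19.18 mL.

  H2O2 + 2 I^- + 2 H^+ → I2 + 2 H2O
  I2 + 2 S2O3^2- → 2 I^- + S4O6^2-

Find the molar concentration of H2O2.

0.1704 mol/L

n(S2O3^2-) = 0.01918 × 0.1729 = 3.316 × 10^-3 mol
n(I2) = n(S2O3^2-)/2 = 1.658 × 10^-3 mol
n(H2O2) in the aliquot = 1.658 × 10^-3 mol (1:1 ratio)
[H2O2] = 1.658 × 10^-3 / 0.009731 = 0.1704 mol/L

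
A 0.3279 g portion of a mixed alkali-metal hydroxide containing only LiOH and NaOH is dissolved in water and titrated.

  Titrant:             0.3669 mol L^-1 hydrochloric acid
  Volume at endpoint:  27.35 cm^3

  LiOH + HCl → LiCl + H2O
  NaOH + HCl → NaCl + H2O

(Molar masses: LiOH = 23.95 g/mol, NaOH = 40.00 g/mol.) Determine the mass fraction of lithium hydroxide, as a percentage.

33.44 %

n(HCl) = 0.02735 × 0.3669 = 0.01003 mol
Let x = n(LiOH), y = n(NaOH).
Titrant: 1x + 1y = 0.01003;  mass: 23.95x + 40.00y = 0.3279
Solving, x = 4.579 × 10^-3 mol, y = 5.456 × 10^-3 mol
mass of LiOH = 4.579 × 10^-3 × 23.95 = 0.1097 g
% LiOH = 0.1097 / 0.3279 × 100 = 33.44 %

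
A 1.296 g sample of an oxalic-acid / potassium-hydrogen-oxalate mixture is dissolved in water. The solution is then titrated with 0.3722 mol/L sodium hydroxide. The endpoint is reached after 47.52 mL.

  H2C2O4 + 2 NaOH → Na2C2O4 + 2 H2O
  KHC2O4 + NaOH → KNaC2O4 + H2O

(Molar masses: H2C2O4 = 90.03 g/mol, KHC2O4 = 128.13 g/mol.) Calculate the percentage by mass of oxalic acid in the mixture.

n(NaOH) = 0.04752 × 0.3722 = 0.01769 mol
Let x = n(H2C2O4), y = n(KHC2O4).
Titrant: 2x + 1y = 0.01769;  mass: 90.03x + 128.13y = 1.296
Solving, x = 5.837 × 10^-3 mol, y = 6.014 × 10^-3 mol
mass of H2C2O4 = 5.837 × 10^-3 × 90.03 = 0.5255 g
% H2C2O4 = 0.5255 / 1.296 × 100 = 40.55 %

40.55 %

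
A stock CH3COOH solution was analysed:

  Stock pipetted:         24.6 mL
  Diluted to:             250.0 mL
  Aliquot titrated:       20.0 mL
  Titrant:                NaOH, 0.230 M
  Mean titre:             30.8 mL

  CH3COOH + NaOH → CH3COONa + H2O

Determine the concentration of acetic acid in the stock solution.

3.60 M

n(NaOH) = 0.0308 × 0.230 = 7.08 × 10^-3 mol
n(CH3COOH) in the aliquot = 7.08 × 10^-3 mol (1:1 ratio)
[CH3COOH]_dilute = 7.08 × 10^-3 / 0.0200 = 0.354 mol/L
Dilution factor = 250.0 / 24.6 = 10.16
[CH3COOH]_stock = 0.354 × 10.16 = 3.60 mol/L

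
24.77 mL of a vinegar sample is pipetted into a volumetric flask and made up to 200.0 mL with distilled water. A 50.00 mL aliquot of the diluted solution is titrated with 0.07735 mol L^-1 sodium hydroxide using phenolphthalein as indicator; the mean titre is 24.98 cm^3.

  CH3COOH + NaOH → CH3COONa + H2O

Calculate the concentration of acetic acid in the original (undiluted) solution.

n(NaOH) = 0.02498 × 0.07735 = 1.932 × 10^-3 mol
n(CH3COOH) in the aliquot = 1.932 × 10^-3 mol (1:1 ratio)
[CH3COOH]_dilute = 1.932 × 10^-3 / 0.05000 = 0.03864 mol/L
Dilution factor = 200.0 / 24.77 = 8.074
[CH3COOH]_stock = 0.03864 × 8.074 = 0.3120 mol/L

0.3120 mol/L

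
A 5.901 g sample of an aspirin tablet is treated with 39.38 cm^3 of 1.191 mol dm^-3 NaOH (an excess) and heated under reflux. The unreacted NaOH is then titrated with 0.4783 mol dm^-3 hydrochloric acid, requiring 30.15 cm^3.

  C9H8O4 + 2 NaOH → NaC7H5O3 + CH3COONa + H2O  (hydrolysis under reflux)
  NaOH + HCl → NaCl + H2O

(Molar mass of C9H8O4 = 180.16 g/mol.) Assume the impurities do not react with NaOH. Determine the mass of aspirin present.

2.926 g

n(NaOH) added = 0.03938 × 1.191 = 0.04690 mol
n(HCl) used in back-titration = 0.03015 × 0.4783 = 0.01442 mol
n(NaOH) left over = 0.01442 mol (1:1 ratio)
n(NaOH) consumed by analyte = 0.04690 − 0.01442 = 0.03248 mol
From the 1:2 ratio, n(C9H8O4) = 1/2 × 0.03248 = 0.01624 mol
mass of C9H8O4 = 0.01624 × 180.16 = 2.926 g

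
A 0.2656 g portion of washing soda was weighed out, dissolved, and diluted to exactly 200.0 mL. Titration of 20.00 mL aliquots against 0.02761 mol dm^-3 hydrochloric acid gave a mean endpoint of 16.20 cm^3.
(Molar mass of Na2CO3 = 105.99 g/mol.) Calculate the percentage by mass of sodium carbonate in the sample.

Na2CO3 + 2 HCl → 2 NaCl + H2O + CO2
n(HCl) per titration = 0.01620 × 0.02761 = 4.473 × 10^-4 mol
From the 1:2 ratio, n(Na2CO3) in each aliquot = 1/2 × 4.473 × 10^-4 = 2.236 × 10^-4 mol
n(Na2CO3) in the whole flask = 2.236 × 10^-4 × 200.0/20.00 = 2.236 × 10^-3 mol
mass of Na2CO3 = 2.236 × 10^-3 × 105.99 = 0.2370 g
% Na2CO3 = 0.2370 / 0.2656 × 100 = 89.25 %

89.25 %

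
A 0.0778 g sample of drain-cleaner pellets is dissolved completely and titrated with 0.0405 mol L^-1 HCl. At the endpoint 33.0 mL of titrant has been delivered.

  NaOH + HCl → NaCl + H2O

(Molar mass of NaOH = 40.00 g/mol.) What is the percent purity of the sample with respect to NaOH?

68.7 %

n(HCl) = 0.0330 L × 0.0405 mol/L = 1.34 × 10^-3 mol
n(NaOH) = 1.34 × 10^-3 mol (1:1 ratio)
mass of NaOH = 1.34 × 10^-3 × 40.00 g/mol = 0.0535 g
% NaOH = 0.0535 / 0.0778 × 100 = 68.7 %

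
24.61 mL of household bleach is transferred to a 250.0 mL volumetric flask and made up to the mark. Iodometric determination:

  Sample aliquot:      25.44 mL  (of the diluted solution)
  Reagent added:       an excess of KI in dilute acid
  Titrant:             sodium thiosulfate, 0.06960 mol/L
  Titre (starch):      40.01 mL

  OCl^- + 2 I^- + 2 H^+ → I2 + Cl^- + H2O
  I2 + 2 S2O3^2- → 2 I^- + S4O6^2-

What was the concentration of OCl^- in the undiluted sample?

n(S2O3^2-) = 0.04001 × 0.06960 = 2.785 × 10^-3 mol
n(I2) = n(S2O3^2-)/2 = 1.392 × 10^-3 mol
n(OCl^-) in the aliquot = 1.392 × 10^-3 mol (1:1 ratio)
[OCl^-]_dilute = 1.392 × 10^-3 / 0.02544 = 0.05473 mol/L
[OCl^-]_original = 0.05473 × 250.0/24.61 = 0.5560 mol/L

0.5560 mol/L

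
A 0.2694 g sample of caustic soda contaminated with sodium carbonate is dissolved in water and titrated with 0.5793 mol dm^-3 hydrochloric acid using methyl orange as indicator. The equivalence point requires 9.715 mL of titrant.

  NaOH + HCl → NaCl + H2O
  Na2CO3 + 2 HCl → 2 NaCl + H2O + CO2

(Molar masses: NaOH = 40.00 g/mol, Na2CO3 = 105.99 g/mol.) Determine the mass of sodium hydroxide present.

n(HCl) = 0.009715 × 0.5793 = 5.628 × 10^-3 mol
Let x = n(NaOH), y = n(Na2CO3).
Titrant: 1x + 2y = 5.628 × 10^-3;  mass: 40.00x + 105.99y = 0.2694
Solving, x = 2.220 × 10^-3 mol, y = 1.704 × 10^-3 mol
mass of NaOH = 2.220 × 10^-3 × 40.00 = 0.08881 g

0.08881 g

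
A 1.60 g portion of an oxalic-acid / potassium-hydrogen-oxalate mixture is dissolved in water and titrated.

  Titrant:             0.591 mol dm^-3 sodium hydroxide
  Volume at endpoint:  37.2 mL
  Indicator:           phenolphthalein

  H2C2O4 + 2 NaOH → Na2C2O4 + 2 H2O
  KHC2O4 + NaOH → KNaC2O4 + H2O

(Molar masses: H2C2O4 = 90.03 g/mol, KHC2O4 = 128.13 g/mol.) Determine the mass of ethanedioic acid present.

n(NaOH) = 0.0372 × 0.591 = 0.0220 mol
Let x = n(H2C2O4), y = n(KHC2O4).
Titrant: 2x + 1y = 0.0220;  mass: 90.03x + 128.13y = 1.60
Solving, x = 7.32 × 10^-3 mol, y = 7.34 × 10^-3 mol
mass of H2C2O4 = 7.32 × 10^-3 × 90.03 = 0.659 g

0.659 g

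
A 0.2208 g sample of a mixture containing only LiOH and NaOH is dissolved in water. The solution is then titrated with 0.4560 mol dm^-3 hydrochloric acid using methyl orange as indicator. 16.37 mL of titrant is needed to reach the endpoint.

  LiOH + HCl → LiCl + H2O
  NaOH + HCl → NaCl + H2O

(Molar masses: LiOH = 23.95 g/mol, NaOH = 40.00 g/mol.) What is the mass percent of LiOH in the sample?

n(HCl) = 0.01637 × 0.4560 = 7.465 × 10^-3 mol
Let x = n(LiOH), y = n(NaOH).
Titrant: 1x + 1y = 7.465 × 10^-3;  mass: 23.95x + 40.00y = 0.2208
Solving, x = 4.847 × 10^-3 mol, y = 2.618 × 10^-3 mol
mass of LiOH = 4.847 × 10^-3 × 23.95 = 0.1161 g
% LiOH = 0.1161 / 0.2208 × 100 = 52.57 %

52.57 %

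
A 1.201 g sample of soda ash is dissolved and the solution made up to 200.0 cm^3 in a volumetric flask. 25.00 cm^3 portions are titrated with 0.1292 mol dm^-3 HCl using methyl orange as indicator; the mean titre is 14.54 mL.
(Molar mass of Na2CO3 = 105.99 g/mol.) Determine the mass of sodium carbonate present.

0.7964 g

Na2CO3 + 2 HCl → 2 NaCl + H2O + CO2
n(HCl) per titration = 0.01454 × 0.1292 = 1.879 × 10^-3 mol
From the 1:2 ratio, n(Na2CO3) in each aliquot = 1/2 × 1.879 × 10^-3 = 9.393 × 10^-4 mol
n(Na2CO3) in the whole flask = 9.393 × 10^-4 × 200.0/25.00 = 7.514 × 10^-3 mol
mass of Na2CO3 = 7.514 × 10^-3 × 105.99 = 0.7964 g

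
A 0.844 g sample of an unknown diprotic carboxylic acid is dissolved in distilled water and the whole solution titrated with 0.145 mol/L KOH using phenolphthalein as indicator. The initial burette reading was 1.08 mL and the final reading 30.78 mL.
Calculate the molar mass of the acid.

392 g/mol

n(KOH) = 0.0297 L × 0.145 mol/L = 4.31 × 10^-3 mol
From the 1:2 ratio, n(H2A) = 1/2 × 4.31 × 10^-3 = 2.15 × 10^-3 mol
M = m / n = 0.844 g / 2.15 × 10^-3 mol = 392 g/mol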